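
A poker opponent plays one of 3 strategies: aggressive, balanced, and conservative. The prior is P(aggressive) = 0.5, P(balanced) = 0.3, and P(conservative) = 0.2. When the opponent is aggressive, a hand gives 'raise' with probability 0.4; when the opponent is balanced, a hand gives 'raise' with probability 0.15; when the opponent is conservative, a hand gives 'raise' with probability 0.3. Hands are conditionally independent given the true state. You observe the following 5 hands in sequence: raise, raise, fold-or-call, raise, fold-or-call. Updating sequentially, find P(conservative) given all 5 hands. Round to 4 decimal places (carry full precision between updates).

0.1776

Each posterior becomes the prior for the next update.
After 'raise': normaliser = 0.4·0.5000 + 0.15·0.3000 + 0.3·0.2000; P(aggressive) ≈ 0.6557, P(balanced) ≈ 0.1475, P(conservative) ≈ 0.1967
After 'raise': normaliser = 0.4·0.6557 + 0.15·0.1475 + 0.3·0.1967; P(aggressive) ≈ 0.7637, P(balanced) ≈ 0.0644, P(conservative) ≈ 0.1718
After 'fold-or-call': normaliser = 0.6·0.7637 + 0.85·0.0644 + 0.7·0.1718; P(aggressive) ≈ 0.7236, P(balanced) ≈ 0.0865, P(conservative) ≈ 0.1899
After 'raise': normaliser = 0.4·0.7236 + 0.15·0.0865 + 0.3·0.1899; P(aggressive) ≈ 0.8053, P(balanced) ≈ 0.0361, P(conservative) ≈ 0.1586
After 'fold-or-call': normaliser = 0.6·0.8053 + 0.85·0.0361 + 0.7·0.1586; P(aggressive) ≈ 0.7733, P(balanced) ≈ 0.0491, P(conservative) ≈ 0.1776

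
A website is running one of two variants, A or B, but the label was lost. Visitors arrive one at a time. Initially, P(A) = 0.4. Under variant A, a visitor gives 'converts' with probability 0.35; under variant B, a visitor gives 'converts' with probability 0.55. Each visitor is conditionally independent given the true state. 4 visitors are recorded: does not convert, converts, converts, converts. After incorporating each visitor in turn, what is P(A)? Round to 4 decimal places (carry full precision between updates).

0.1988

After 'does not convert': P(A) = 0.65·0.4000 / (0.65·0.4000 + 0.45·0.6000) ≈ 0.4906
After 'converts': P(A) = 0.35·0.4906 / (0.35·0.4906 + 0.55·0.5094) ≈ 0.3800
After 'converts': P(A) = 0.35·0.3800 / (0.35·0.3800 + 0.55·0.6200) ≈ 0.2806
After 'converts': P(A) = 0.35·0.2806 / (0.35·0.2806 + 0.55·0.7194) ≈ 0.1988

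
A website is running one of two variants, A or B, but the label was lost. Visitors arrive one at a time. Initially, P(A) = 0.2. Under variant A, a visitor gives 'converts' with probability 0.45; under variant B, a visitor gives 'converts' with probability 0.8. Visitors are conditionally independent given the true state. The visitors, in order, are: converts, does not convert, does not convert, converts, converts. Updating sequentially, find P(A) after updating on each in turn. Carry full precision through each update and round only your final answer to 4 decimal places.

0.2518

Each posterior becomes the prior for the next update.
After 'converts': P(A) = 0.45·0.2000 / (0.45·0.2000 + 0.8·0.8000) ≈ 0.1233
After 'does not convert': P(A) = 0.55·0.1233 / (0.55·0.1233 + 0.2·0.8767) ≈ 0.2789
After 'does not convert': P(A) = 0.55·0.2789 / (0.55·0.2789 + 0.2·0.7211) ≈ 0.5154
After 'converts': P(A) = 0.45·0.5154 / (0.45·0.5154 + 0.8·0.4846) ≈ 0.3743
After 'converts': P(A) = 0.45·0.3743 / (0.45·0.3743 + 0.8·0.6257) ≈ 0.2518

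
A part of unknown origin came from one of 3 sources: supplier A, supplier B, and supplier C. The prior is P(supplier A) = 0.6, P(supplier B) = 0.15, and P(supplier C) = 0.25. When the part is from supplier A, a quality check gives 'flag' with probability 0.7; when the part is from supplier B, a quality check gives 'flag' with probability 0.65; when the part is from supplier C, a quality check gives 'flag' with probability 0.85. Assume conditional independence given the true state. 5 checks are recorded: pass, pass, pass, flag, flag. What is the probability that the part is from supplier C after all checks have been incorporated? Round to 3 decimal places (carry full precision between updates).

Each posterior becomes the prior for the next update.
After 'pass': normaliser = 0.3·0.6000 + 0.35·0.1500 + 0.15·0.2500; P(supplier A) ≈ 0.6667, P(supplier B) ≈ 0.1944, P(supplier C) ≈ 0.1389
After 'pass': normaliser = 0.3·0.6667 + 0.35·0.1944 + 0.15·0.1389; P(supplier A) ≈ 0.6923, P(supplier B) ≈ 0.2356, P(supplier C) ≈ 0.0721
After 'pass': normaliser = 0.3·0.6923 + 0.35·0.2356 + 0.15·0.0721; P(supplier A) ≈ 0.6901, P(supplier B) ≈ 0.2740, P(supplier C) ≈ 0.0359
After 'flag': normaliser = 0.7·0.6901 + 0.65·0.2740 + 0.85·0.0359; P(supplier A) ≈ 0.6984, P(supplier B) ≈ 0.2574, P(supplier C) ≈ 0.0442
After 'flag': normaliser = 0.7·0.6984 + 0.65·0.2574 + 0.85·0.0442; P(supplier A) ≈ 0.7047, P(supplier B) ≈ 0.2412, P(supplier C) ≈ 0.0541

0.054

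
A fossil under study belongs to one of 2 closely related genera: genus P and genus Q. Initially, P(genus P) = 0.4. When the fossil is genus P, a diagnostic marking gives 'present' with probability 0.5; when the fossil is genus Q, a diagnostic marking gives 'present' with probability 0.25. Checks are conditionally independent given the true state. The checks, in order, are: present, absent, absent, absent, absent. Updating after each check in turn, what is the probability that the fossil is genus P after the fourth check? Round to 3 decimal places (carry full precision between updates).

After 'present': P(genus P) = 0.5·0.4000 / (0.5·0.4000 + 0.25·0.6000) ≈ 0.5714
After 'absent': P(genus P) = 0.5·0.5714 / (0.5·0.5714 + 0.75·0.4286) ≈ 0.4706
After 'absent': P(genus P) = 0.5·0.4706 / (0.5·0.4706 + 0.75·0.5294) ≈ 0.3721
After 'absent': P(genus P) = 0.5·0.3721 / (0.5·0.3721 + 0.75·0.6279) ≈ 0.2832

0.283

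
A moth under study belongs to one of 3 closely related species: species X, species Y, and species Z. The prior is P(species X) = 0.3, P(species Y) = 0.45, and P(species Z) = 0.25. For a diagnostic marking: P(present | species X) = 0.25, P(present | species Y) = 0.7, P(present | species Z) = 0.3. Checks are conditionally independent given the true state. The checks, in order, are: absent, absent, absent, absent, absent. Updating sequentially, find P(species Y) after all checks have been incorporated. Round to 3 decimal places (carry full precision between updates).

0.010

Each posterior becomes the prior for the next update.
After 'absent': normaliser = 0.75·0.3000 + 0.3·0.4500 + 0.7·0.2500; P(species X) ≈ 0.4206, P(species Y) ≈ 0.2523, P(species Z) ≈ 0.3271
After 'absent': normaliser = 0.75·0.4206 + 0.3·0.2523 + 0.7·0.3271; P(species X) ≈ 0.5087, P(species Y) ≈ 0.1221, P(species Z) ≈ 0.3693
After 'absent': normaliser = 0.75·0.5087 + 0.3·0.1221 + 0.7·0.3693; P(species X) ≈ 0.5638, P(species Y) ≈ 0.0541, P(species Z) ≈ 0.3820
After 'absent': normaliser = 0.75·0.5638 + 0.3·0.0541 + 0.7·0.3820; P(species X) ≈ 0.5985, P(species Y) ≈ 0.0230, P(species Z) ≈ 0.3785
After 'absent': normaliser = 0.75·0.5985 + 0.3·0.0230 + 0.7·0.3785; P(species X) ≈ 0.6228, P(species Y) ≈ 0.0096, P(species Z) ≈ 0.3676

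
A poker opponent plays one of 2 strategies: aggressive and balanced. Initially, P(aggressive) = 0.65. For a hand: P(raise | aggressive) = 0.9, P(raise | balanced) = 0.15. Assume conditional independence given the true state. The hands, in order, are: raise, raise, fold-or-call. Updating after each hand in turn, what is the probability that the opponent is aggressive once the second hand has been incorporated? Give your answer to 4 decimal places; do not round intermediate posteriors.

Apply Bayes' rule sequentially, carrying P(aggressive) forward.
After 'raise': P(aggressive) = 0.9·0.6500 / (0.9·0.6500 + 0.15·0.3500) ≈ 0.9176
After 'raise': P(aggressive) = 0.9·0.9176 / (0.9·0.9176 + 0.15·0.0824) ≈ 0.9853

0.9853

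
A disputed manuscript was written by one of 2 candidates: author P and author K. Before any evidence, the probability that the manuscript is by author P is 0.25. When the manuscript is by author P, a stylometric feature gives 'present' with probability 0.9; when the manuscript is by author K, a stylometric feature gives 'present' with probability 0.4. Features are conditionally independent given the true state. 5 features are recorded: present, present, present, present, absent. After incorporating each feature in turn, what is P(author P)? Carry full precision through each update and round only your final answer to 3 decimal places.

0.587

After 'present': P(author P) = 0.9·0.2500 / (0.9·0.2500 + 0.4·0.7500) ≈ 0.4286
After 'present': P(author P) = 0.9·0.4286 / (0.9·0.4286 + 0.4·0.5714) ≈ 0.6279
After 'present': P(author P) = 0.9·0.6279 / (0.9·0.6279 + 0.4·0.3721) ≈ 0.7915
After 'present': P(author P) = 0.9·0.7915 / (0.9·0.7915 + 0.4·0.2085) ≈ 0.8952
After 'absent': P(author P) = 0.1·0.8952 / (0.1·0.8952 + 0.6·0.1048) ≈ 0.5874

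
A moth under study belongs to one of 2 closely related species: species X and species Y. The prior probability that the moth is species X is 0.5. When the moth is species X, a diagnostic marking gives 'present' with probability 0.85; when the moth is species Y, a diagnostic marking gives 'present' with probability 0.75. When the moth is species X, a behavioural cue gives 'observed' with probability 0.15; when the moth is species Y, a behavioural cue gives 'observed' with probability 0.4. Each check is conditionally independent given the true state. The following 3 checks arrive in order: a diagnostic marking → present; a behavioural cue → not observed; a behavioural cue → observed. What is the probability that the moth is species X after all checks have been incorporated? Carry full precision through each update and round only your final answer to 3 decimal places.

0.376

After a diagnostic marking='present': P(species X) = 0.85·0.5000 / (0.85·0.5000 + 0.75·0.5000) ≈ 0.5312
After a behavioural cue='not observed': P(species X) = 0.85·0.5312 / (0.85·0.5312 + 0.6·0.4688) ≈ 0.6162
After a behavioural cue='observed': P(species X) = 0.15·0.6162 / (0.15·0.6162 + 0.4·0.3838) ≈ 0.3758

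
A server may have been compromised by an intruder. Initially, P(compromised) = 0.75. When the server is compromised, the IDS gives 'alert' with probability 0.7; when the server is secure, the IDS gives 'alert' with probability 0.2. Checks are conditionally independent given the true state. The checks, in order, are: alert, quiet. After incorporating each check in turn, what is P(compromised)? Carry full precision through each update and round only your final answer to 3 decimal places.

0.797

After 'alert': P(compromised) = 0.7·0.7500 / (0.7·0.7500 + 0.2·0.2500) ≈ 0.9130
After 'quiet': P(compromised) = 0.3·0.9130 / (0.3·0.9130 + 0.8·0.0870) ≈ 0.7975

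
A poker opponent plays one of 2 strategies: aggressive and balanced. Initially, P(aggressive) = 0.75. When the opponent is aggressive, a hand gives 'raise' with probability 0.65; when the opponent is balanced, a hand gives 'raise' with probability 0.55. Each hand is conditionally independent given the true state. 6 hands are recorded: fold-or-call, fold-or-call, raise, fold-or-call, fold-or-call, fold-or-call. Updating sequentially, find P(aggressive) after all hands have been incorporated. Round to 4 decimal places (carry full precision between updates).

Apply Bayes' rule sequentially, carrying P(aggressive) forward.
After 'fold-or-call': P(aggressive) = 0.35·0.7500 / (0.35·0.7500 + 0.45·0.2500) ≈ 0.7000
After 'fold-or-call': P(aggressive) = 0.35·0.7000 / (0.35·0.7000 + 0.45·0.3000) ≈ 0.6447
After 'raise': P(aggressive) = 0.65·0.6447 / (0.65·0.6447 + 0.55·0.3553) ≈ 0.6820
After 'fold-or-call': P(aggressive) = 0.35·0.6820 / (0.35·0.6820 + 0.45·0.3180) ≈ 0.6252
After 'fold-or-call': P(aggressive) = 0.35·0.6252 / (0.35·0.6252 + 0.45·0.3748) ≈ 0.5647
After 'fold-or-call': P(aggressive) = 0.35·0.5647 / (0.35·0.5647 + 0.45·0.4353) ≈ 0.5023

0.5023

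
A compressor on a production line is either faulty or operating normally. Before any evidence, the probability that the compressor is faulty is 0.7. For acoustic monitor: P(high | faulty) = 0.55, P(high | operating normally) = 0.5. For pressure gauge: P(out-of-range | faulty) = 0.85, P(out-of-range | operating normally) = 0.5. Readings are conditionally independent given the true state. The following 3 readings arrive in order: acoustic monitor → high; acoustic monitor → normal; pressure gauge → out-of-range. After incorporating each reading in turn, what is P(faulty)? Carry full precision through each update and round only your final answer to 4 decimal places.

After acoustic monitor='high': P(faulty) = 0.55·0.7000 / (0.55·0.7000 + 0.5·0.3000) ≈ 0.7196
After acoustic monitor='normal': P(faulty) = 0.45·0.7196 / (0.45·0.7196 + 0.5·0.2804) ≈ 0.6979
After pressure gauge='out-of-range': P(faulty) = 0.85·0.6979 / (0.85·0.6979 + 0.5·0.3021) ≈ 0.7970

0.7970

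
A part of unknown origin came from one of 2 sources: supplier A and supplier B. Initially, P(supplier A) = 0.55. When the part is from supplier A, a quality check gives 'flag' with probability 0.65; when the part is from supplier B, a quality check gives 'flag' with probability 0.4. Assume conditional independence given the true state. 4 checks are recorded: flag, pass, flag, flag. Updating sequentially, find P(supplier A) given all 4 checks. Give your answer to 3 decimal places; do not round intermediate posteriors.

0.754

Apply Bayes' rule sequentially, carrying P(supplier A) forward.
After 'flag': P(supplier A) = 0.65·0.5500 / (0.65·0.5500 + 0.4·0.4500) ≈ 0.6651
After 'pass': P(supplier A) = 0.35·0.6651 / (0.35·0.6651 + 0.6·0.3349) ≈ 0.5367
After 'flag': P(supplier A) = 0.65·0.5367 / (0.65·0.5367 + 0.4·0.4633) ≈ 0.6531
After 'flag': P(supplier A) = 0.65·0.6531 / (0.65·0.6531 + 0.4·0.3469) ≈ 0.7537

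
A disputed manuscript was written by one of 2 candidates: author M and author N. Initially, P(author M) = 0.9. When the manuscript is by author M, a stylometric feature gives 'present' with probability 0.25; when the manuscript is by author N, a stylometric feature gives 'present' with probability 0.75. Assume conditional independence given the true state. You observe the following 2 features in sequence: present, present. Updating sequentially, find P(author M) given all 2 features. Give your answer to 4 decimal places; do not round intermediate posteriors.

0.5000

After 'present': P(author M) = 0.25·0.9000 / (0.25·0.9000 + 0.75·0.1000) ≈ 0.7500
After 'present': P(author M) = 0.25·0.7500 / (0.25·0.7500 + 0.75·0.2500) ≈ 0.5000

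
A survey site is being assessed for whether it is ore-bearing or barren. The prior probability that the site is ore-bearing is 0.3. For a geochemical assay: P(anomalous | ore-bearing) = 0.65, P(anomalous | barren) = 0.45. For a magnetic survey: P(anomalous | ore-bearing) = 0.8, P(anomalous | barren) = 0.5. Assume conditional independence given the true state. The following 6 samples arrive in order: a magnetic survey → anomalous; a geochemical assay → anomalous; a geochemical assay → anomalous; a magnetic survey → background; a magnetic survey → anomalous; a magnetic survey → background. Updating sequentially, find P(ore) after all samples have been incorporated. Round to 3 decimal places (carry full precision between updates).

0.268

After a magnetic survey='anomalous': P(ore) = 0.8·0.3000 / (0.8·0.3000 + 0.5·0.7000) ≈ 0.4068
After a geochemical assay='anomalous': P(ore) = 0.65·0.4068 / (0.65·0.4068 + 0.45·0.5932) ≈ 0.4976
After a geochemical assay='anomalous': P(ore) = 0.65·0.4976 / (0.65·0.4976 + 0.45·0.5024) ≈ 0.5886
After a magnetic survey='background': P(ore) = 0.2·0.5886 / (0.2·0.5886 + 0.5·0.4114) ≈ 0.3640
After a magnetic survey='anomalous': P(ore) = 0.8·0.3640 / (0.8·0.3640 + 0.5·0.6360) ≈ 0.4780
After a magnetic survey='background': P(ore) = 0.2·0.4780 / (0.2·0.4780 + 0.5·0.5220) ≈ 0.2681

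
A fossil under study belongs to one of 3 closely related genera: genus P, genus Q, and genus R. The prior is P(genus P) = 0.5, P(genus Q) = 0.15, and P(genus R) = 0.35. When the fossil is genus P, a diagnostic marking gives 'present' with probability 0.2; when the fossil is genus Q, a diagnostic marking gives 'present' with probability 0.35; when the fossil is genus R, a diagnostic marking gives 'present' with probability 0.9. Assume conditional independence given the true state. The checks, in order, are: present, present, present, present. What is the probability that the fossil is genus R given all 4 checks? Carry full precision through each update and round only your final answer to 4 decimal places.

After 'present': normaliser = 0.2·0.5000 + 0.35·0.1500 + 0.9·0.3500; P(genus P) ≈ 0.2139, P(genus Q) ≈ 0.1123, P(genus R) ≈ 0.6738
After 'present': normaliser = 0.2·0.2139 + 0.35·0.1123 + 0.9·0.6738; P(genus P) ≈ 0.0621, P(genus Q) ≈ 0.0571, P(genus R) ≈ 0.8808
After 'present': normaliser = 0.2·0.0621 + 0.35·0.0571 + 0.9·0.8808; P(genus P) ≈ 0.0151, P(genus Q) ≈ 0.0242, P(genus R) ≈ 0.9607
After 'present': normaliser = 0.2·0.0151 + 0.35·0.0242 + 0.9·0.9607; P(genus P) ≈ 0.0034, P(genus Q) ≈ 0.0097, P(genus R) ≈ 0.9869

0.9869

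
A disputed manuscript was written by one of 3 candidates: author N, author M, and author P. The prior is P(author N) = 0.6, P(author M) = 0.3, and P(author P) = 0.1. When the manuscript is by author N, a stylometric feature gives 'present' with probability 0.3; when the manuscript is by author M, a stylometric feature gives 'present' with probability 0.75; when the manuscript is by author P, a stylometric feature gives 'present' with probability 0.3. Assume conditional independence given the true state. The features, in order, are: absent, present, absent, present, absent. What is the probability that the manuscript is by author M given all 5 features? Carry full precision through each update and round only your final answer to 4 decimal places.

Each posterior becomes the prior for the next update.
After 'absent': normaliser = 0.7·0.6000 + 0.25·0.3000 + 0.7·0.1000; P(author N) ≈ 0.7434, P(author M) ≈ 0.1327, P(author P) ≈ 0.1239
After 'present': normaliser = 0.3·0.7434 + 0.75·0.1327 + 0.3·0.1239; P(author N) ≈ 0.6199, P(author M) ≈ 0.2768, P(author P) ≈ 0.1033
After 'absent': normaliser = 0.7·0.6199 + 0.25·0.2768 + 0.7·0.1033; P(author N) ≈ 0.7541, P(author M) ≈ 0.1202, P(author P) ≈ 0.1257
After 'present': normaliser = 0.3·0.7541 + 0.75·0.1202 + 0.3·0.1257; P(author N) ≈ 0.6389, P(author M) ≈ 0.2547, P(author P) ≈ 0.1065
After 'absent': normaliser = 0.7·0.6389 + 0.25·0.2547 + 0.7·0.1065; P(author N) ≈ 0.7639, P(author M) ≈ 0.1087, P(author P) ≈ 0.1273

0.1087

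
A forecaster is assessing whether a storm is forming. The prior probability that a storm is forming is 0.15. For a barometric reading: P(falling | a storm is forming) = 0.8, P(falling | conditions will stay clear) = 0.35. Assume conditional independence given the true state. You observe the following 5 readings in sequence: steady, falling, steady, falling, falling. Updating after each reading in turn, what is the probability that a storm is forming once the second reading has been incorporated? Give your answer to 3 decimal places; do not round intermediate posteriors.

After 'steady': P(storm) = 0.2·0.1500 / (0.2·0.1500 + 0.65·0.8500) ≈ 0.0515
After 'falling': P(storm) = 0.8·0.0515 / (0.8·0.0515 + 0.35·0.9485) ≈ 0.1104

0.110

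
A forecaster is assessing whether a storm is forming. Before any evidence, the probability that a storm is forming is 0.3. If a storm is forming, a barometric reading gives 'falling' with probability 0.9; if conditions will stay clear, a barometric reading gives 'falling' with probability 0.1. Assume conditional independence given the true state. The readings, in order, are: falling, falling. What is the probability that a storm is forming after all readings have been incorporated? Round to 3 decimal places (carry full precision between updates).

After 'falling': P(storm) = 0.9·0.3000 / (0.9·0.3000 + 0.1·0.7000) ≈ 0.7941
After 'falling': P(storm) = 0.9·0.7941 / (0.9·0.7941 + 0.1·0.2059) ≈ 0.9720

0.972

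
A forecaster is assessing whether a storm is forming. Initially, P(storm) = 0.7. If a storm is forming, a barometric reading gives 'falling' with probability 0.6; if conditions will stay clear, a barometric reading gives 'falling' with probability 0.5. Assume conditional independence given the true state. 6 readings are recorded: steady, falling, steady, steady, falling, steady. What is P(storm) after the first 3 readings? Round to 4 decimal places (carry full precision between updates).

0.6418

After 'steady': P(storm) = 0.4·0.7000 / (0.4·0.7000 + 0.5·0.3000) ≈ 0.6512
After 'falling': P(storm) = 0.6·0.6512 / (0.6·0.6512 + 0.5·0.3488) ≈ 0.6914
After 'steady': P(storm) = 0.4·0.6914 / (0.4·0.6914 + 0.5·0.3086) ≈ 0.6418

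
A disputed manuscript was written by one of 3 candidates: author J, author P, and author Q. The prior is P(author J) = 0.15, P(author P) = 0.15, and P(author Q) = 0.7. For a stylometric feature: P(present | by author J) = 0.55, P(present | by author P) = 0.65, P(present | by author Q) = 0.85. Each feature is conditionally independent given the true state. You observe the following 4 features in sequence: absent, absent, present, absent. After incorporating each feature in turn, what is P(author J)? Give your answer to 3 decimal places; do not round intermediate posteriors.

0.548

After 'absent': normaliser = 0.45·0.1500 + 0.35·0.1500 + 0.15·0.7000; P(author J) ≈ 0.3000, P(author P) ≈ 0.2333, P(author Q) ≈ 0.4667
After 'absent': normaliser = 0.45·0.3000 + 0.35·0.2333 + 0.15·0.4667; P(author J) ≈ 0.4709, P(author P) ≈ 0.2849, P(author Q) ≈ 0.2442
After 'present': normaliser = 0.55·0.4709 + 0.65·0.2849 + 0.85·0.2442; P(author J) ≈ 0.3974, P(author P) ≈ 0.2841, P(author Q) ≈ 0.3185
After 'absent': normaliser = 0.45·0.3974 + 0.35·0.2841 + 0.15·0.3185; P(author J) ≈ 0.5485, P(author P) ≈ 0.3050, P(author Q) ≈ 0.1465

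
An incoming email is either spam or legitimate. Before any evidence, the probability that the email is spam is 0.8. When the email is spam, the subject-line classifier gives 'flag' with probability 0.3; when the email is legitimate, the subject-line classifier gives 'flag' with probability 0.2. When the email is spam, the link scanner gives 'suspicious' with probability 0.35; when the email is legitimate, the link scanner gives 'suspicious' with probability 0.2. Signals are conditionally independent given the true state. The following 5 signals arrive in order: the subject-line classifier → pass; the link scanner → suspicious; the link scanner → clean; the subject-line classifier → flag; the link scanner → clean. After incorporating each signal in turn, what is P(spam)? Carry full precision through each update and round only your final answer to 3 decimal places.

0.858

After the subject-line classifier='pass': P(spam) = 0.7·0.8000 / (0.7·0.8000 + 0.8·0.2000) ≈ 0.7778
After the link scanner='suspicious': P(spam) = 0.35·0.7778 / (0.35·0.7778 + 0.2·0.2222) ≈ 0.8596
After the link scanner='clean': P(spam) = 0.65·0.8596 / (0.65·0.8596 + 0.8·0.1404) ≈ 0.8327
After the subject-line classifier='flag': P(spam) = 0.3·0.8327 / (0.3·0.8327 + 0.2·0.1673) ≈ 0.8819
After the link scanner='clean': P(spam) = 0.65·0.8819 / (0.65·0.8819 + 0.8·0.1181) ≈ 0.8585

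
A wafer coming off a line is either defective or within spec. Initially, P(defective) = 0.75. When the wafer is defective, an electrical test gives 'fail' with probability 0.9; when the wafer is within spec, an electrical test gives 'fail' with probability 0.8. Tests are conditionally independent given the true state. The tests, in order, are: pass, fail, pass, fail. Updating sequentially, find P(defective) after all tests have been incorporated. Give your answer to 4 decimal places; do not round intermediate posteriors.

Each posterior becomes the prior for the next update.
After 'pass': P(defective) = 0.1·0.7500 / (0.1·0.7500 + 0.2·0.2500) ≈ 0.6000
After 'fail': P(defective) = 0.9·0.6000 / (0.9·0.6000 + 0.8·0.4000) ≈ 0.6279
After 'pass': P(defective) = 0.1·0.6279 / (0.1·0.6279 + 0.2·0.3721) ≈ 0.4576
After 'fail': P(defective) = 0.9·0.4576 / (0.9·0.4576 + 0.8·0.5424) ≈ 0.4870

0.4870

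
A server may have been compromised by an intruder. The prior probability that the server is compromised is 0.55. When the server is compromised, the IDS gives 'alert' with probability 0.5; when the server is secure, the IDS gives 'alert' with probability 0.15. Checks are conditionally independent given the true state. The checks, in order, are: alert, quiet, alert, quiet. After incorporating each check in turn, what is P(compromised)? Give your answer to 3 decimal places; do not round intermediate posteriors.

After 'alert': P(compromised) = 0.5·0.5500 / (0.5·0.5500 + 0.15·0.4500) ≈ 0.8029
After 'quiet': P(compromised) = 0.5·0.8029 / (0.5·0.8029 + 0.85·0.1971) ≈ 0.7056
After 'alert': P(compromised) = 0.5·0.7056 / (0.5·0.7056 + 0.15·0.2944) ≈ 0.8887
After 'quiet': P(compromised) = 0.5·0.8887 / (0.5·0.8887 + 0.85·0.1113) ≈ 0.8245

0.825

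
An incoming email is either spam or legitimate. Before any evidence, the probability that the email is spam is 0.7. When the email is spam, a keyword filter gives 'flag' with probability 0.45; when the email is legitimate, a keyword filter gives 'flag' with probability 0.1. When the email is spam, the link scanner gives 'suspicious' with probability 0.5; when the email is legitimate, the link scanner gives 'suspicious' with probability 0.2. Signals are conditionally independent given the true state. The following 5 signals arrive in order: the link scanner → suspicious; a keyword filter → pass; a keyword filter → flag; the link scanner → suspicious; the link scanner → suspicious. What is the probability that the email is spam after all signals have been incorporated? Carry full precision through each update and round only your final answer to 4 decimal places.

Each posterior becomes the prior for the next update.
After the link scanner='suspicious': P(spam) = 0.5·0.7000 / (0.5·0.7000 + 0.2·0.3000) ≈ 0.8537
After a keyword filter='pass': P(spam) = 0.55·0.8537 / (0.55·0.8537 + 0.9·0.1463) ≈ 0.7809
After a keyword filter='flag': P(spam) = 0.45·0.7809 / (0.45·0.7809 + 0.1·0.2191) ≈ 0.9413
After the link scanner='suspicious': P(spam) = 0.5·0.9413 / (0.5·0.9413 + 0.2·0.0587) ≈ 0.9757
After the link scanner='suspicious': P(spam) = 0.5·0.9757 / (0.5·0.9757 + 0.2·0.0243) ≈ 0.9901

0.9901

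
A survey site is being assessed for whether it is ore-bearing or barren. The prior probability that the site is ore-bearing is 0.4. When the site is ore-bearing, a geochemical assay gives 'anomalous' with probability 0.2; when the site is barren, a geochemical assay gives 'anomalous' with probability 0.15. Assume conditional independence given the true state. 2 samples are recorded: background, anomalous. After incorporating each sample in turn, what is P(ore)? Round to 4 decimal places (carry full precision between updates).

After 'background': P(ore) = 0.8·0.4000 / (0.8·0.4000 + 0.85·0.6000) ≈ 0.3855
After 'anomalous': P(ore) = 0.2·0.3855 / (0.2·0.3855 + 0.15·0.6145) ≈ 0.4555

0.4555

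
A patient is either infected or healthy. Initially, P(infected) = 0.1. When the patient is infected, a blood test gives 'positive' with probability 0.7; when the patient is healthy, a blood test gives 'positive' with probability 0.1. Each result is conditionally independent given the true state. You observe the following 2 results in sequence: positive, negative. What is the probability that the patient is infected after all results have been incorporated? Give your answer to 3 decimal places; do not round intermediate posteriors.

0.206

After 'positive': P(infected) = 0.7·0.1000 / (0.7·0.1000 + 0.1·0.9000) ≈ 0.4375
After 'negative': P(infected) = 0.3·0.4375 / (0.3·0.4375 + 0.9·0.5625) ≈ 0.2059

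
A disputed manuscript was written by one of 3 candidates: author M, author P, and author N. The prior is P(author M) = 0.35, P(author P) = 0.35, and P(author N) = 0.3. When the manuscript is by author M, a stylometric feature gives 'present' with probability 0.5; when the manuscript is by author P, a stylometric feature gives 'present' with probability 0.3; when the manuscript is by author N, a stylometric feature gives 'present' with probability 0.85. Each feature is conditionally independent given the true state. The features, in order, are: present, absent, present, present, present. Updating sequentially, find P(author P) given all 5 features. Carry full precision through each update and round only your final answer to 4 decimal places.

After 'present': normaliser = 0.5·0.3500 + 0.3·0.3500 + 0.85·0.3000; P(author M) ≈ 0.3271, P(author P) ≈ 0.1963, P(author N) ≈ 0.4766
After 'absent': normaliser = 0.5·0.3271 + 0.7·0.1963 + 0.15·0.4766; P(author M) ≈ 0.4391, P(author P) ≈ 0.3689, P(author N) ≈ 0.1920
After 'present': normaliser = 0.5·0.4391 + 0.3·0.3689 + 0.85·0.1920; P(author M) ≈ 0.4450, P(author P) ≈ 0.2243, P(author N) ≈ 0.3307
After 'present': normaliser = 0.5·0.4450 + 0.3·0.2243 + 0.85·0.3307; P(author M) ≈ 0.3898, P(author P) ≈ 0.1179, P(author N) ≈ 0.4924
After 'present': normaliser = 0.5·0.3898 + 0.3·0.1179 + 0.85·0.4924; P(author M) ≈ 0.3004, P(author P) ≈ 0.0545, P(author N) ≈ 0.6451

0.0545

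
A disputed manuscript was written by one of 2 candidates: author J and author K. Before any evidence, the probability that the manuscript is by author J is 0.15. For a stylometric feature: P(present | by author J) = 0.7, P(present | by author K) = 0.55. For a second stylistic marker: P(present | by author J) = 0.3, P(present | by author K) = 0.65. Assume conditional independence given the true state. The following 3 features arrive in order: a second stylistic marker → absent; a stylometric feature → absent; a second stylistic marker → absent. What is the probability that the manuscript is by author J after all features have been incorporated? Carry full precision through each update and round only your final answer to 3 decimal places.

After a second stylistic marker='absent': P(author J) = 0.7·0.1500 / (0.7·0.1500 + 0.35·0.8500) ≈ 0.2609
After a stylometric feature='absent': P(author J) = 0.3·0.2609 / (0.3·0.2609 + 0.45·0.7391) ≈ 0.1905
After a second stylistic marker='absent': P(author J) = 0.7·0.1905 / (0.7·0.1905 + 0.35·0.8095) ≈ 0.3200

0.320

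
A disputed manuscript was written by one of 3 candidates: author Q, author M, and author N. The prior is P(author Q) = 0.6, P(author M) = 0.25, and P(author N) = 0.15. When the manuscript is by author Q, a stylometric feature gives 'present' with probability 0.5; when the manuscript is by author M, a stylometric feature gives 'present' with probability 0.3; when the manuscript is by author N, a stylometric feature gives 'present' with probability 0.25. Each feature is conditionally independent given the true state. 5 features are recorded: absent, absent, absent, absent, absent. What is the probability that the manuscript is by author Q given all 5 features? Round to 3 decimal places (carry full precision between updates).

After 'absent': normaliser = 0.5·0.6000 + 0.7·0.2500 + 0.75·0.1500; P(author Q) ≈ 0.5106, P(author M) ≈ 0.2979, P(author N) ≈ 0.1915
After 'absent': normaliser = 0.5·0.5106 + 0.7·0.2979 + 0.75·0.1915; P(author Q) ≈ 0.4203, P(author M) ≈ 0.3433, P(author N) ≈ 0.2364
After 'absent': normaliser = 0.5·0.4203 + 0.7·0.3433 + 0.75·0.2364; P(author Q) ≈ 0.3348, P(author M) ≈ 0.3828, P(author N) ≈ 0.2825
After 'absent': normaliser = 0.5·0.3348 + 0.7·0.3828 + 0.75·0.2825; P(author Q) ≈ 0.2586, P(author M) ≈ 0.4140, P(author N) ≈ 0.3273
After 'absent': normaliser = 0.5·0.2586 + 0.7·0.4140 + 0.75·0.3273; P(author Q) ≈ 0.1946, P(author M) ≈ 0.4360, P(author N) ≈ 0.3694

0.195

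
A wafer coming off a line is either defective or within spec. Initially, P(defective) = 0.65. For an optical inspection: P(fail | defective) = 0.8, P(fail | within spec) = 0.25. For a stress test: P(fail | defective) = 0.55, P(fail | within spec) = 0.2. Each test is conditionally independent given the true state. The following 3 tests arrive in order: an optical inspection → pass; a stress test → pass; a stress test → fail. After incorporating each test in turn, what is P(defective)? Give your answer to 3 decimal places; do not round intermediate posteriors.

After an optical inspection='pass': P(defective) = 0.2·0.6500 / (0.2·0.6500 + 0.75·0.3500) ≈ 0.3312
After a stress test='pass': P(defective) = 0.45·0.3312 / (0.45·0.3312 + 0.8·0.6688) ≈ 0.2179
After a stress test='fail': P(defective) = 0.55·0.2179 / (0.55·0.2179 + 0.2·0.7821) ≈ 0.4338

0.434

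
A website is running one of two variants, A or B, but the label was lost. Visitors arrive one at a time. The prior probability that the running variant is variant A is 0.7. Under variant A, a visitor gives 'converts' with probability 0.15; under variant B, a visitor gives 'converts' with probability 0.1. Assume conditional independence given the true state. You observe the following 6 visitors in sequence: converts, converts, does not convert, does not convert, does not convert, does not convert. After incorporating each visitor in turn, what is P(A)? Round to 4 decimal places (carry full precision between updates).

After 'converts': P(A) = 0.15·0.7000 / (0.15·0.7000 + 0.1·0.3000) ≈ 0.7778
After 'converts': P(A) = 0.15·0.7778 / (0.15·0.7778 + 0.1·0.2222) ≈ 0.8400
After 'does not convert': P(A) = 0.85·0.8400 / (0.85·0.8400 + 0.9·0.1600) ≈ 0.8322
After 'does not convert': P(A) = 0.85·0.8322 / (0.85·0.8322 + 0.9·0.1678) ≈ 0.8240
After 'does not convert': P(A) = 0.85·0.8240 / (0.85·0.8240 + 0.9·0.1760) ≈ 0.8156
After 'does not convert': P(A) = 0.85·0.8156 / (0.85·0.8156 + 0.9·0.1844) ≈ 0.8068

0.8068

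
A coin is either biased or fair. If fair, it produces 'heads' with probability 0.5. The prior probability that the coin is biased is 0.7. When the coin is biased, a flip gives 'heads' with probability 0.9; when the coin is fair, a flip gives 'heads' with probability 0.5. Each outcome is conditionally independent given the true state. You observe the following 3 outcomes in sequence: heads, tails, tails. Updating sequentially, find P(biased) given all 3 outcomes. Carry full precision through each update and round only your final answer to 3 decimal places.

Each posterior becomes the prior for the next update.
After 'heads': P(biased) = 0.9·0.7000 / (0.9·0.7000 + 0.5·0.3000) ≈ 0.8077
After 'tails': P(biased) = 0.1·0.8077 / (0.1·0.8077 + 0.5·0.1923) ≈ 0.4565
After 'tails': P(biased) = 0.1·0.4565 / (0.1·0.4565 + 0.5·0.5435) ≈ 0.1438

0.144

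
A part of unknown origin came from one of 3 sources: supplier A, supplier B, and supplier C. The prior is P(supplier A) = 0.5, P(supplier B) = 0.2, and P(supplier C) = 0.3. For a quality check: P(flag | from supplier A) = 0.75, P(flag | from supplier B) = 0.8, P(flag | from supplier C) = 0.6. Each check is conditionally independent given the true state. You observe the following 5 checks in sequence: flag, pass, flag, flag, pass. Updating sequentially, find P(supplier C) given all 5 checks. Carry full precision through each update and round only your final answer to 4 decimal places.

After 'flag': normaliser = 0.75·0.5000 + 0.8·0.2000 + 0.6·0.3000; P(supplier A) ≈ 0.5245, P(supplier B) ≈ 0.2238, P(supplier C) ≈ 0.2517
After 'pass': normaliser = 0.25·0.5245 + 0.2·0.2238 + 0.4·0.2517; P(supplier A) ≈ 0.4741, P(supplier B) ≈ 0.1618, P(supplier C) ≈ 0.3641
After 'flag': normaliser = 0.75·0.4741 + 0.8·0.1618 + 0.6·0.3641; P(supplier A) ≈ 0.5054, P(supplier B) ≈ 0.1840, P(supplier C) ≈ 0.3105
After 'flag': normaliser = 0.75·0.5054 + 0.8·0.1840 + 0.6·0.3105; P(supplier A) ≈ 0.5319, P(supplier B) ≈ 0.2066, P(supplier C) ≈ 0.2615
After 'pass': normaliser = 0.25·0.5319 + 0.2·0.2066 + 0.4·0.2615; P(supplier A) ≈ 0.4768, P(supplier B) ≈ 0.1482, P(supplier C) ≈ 0.3750

0.3750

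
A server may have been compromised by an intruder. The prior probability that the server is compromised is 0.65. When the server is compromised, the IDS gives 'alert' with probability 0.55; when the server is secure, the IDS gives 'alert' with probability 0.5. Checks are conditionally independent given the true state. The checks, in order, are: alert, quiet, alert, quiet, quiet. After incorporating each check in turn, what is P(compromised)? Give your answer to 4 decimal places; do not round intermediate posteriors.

After 'alert': P(compromised) = 0.55·0.6500 / (0.55·0.6500 + 0.5·0.3500) ≈ 0.6714
After 'quiet': P(compromised) = 0.45·0.6714 / (0.45·0.6714 + 0.5·0.3286) ≈ 0.6477
After 'alert': P(compromised) = 0.55·0.6477 / (0.55·0.6477 + 0.5·0.3523) ≈ 0.6691
After 'quiet': P(compromised) = 0.45·0.6691 / (0.45·0.6691 + 0.5·0.3309) ≈ 0.6454
After 'quiet': P(compromised) = 0.45·0.6454 / (0.45·0.6454 + 0.5·0.3546) ≈ 0.6209

0.6209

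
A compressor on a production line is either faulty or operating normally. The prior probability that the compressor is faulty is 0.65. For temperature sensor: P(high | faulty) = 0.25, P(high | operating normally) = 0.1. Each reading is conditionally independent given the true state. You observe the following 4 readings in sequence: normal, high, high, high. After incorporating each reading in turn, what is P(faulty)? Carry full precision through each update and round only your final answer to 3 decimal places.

0.960

After 'normal': P(faulty) = 0.75·0.6500 / (0.75·0.6500 + 0.9·0.3500) ≈ 0.6075
After 'high': P(faulty) = 0.25·0.6075 / (0.25·0.6075 + 0.1·0.3925) ≈ 0.7946
After 'high': P(faulty) = 0.25·0.7946 / (0.25·0.7946 + 0.1·0.2054) ≈ 0.9063
After 'high': P(faulty) = 0.25·0.9063 / (0.25·0.9063 + 0.1·0.0937) ≈ 0.9603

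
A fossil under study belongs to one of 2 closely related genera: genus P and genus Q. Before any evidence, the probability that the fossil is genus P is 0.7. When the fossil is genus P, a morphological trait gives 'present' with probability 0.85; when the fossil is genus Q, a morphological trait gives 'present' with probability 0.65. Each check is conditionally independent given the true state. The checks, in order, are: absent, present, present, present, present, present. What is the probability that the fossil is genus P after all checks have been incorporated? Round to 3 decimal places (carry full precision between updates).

0.793

After 'absent': P(genus P) = 0.15·0.7000 / (0.15·0.7000 + 0.35·0.3000) ≈ 0.5000
After 'present': P(genus P) = 0.85·0.5000 / (0.85·0.5000 + 0.65·0.5000) ≈ 0.5667
After 'present': P(genus P) = 0.85·0.5667 / (0.85·0.5667 + 0.65·0.4333) ≈ 0.6310
After 'present': P(genus P) = 0.85·0.6310 / (0.85·0.6310 + 0.65·0.3690) ≈ 0.6910
After 'present': P(genus P) = 0.85·0.6910 / (0.85·0.6910 + 0.65·0.3090) ≈ 0.7452
After 'present': P(genus P) = 0.85·0.7452 / (0.85·0.7452 + 0.65·0.2548) ≈ 0.7927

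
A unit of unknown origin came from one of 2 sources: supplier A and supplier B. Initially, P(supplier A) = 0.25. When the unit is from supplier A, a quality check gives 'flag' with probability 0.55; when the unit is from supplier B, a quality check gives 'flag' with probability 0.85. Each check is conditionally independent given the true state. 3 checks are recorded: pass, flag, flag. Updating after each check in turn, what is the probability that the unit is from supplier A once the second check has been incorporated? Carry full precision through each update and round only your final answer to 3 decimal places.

Each posterior becomes the prior for the next update.
After 'pass': P(supplier A) = 0.45·0.2500 / (0.45·0.2500 + 0.15·0.7500) ≈ 0.5000
After 'flag': P(supplier A) = 0.55·0.5000 / (0.55·0.5000 + 0.85·0.5000) ≈ 0.3929

0.393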